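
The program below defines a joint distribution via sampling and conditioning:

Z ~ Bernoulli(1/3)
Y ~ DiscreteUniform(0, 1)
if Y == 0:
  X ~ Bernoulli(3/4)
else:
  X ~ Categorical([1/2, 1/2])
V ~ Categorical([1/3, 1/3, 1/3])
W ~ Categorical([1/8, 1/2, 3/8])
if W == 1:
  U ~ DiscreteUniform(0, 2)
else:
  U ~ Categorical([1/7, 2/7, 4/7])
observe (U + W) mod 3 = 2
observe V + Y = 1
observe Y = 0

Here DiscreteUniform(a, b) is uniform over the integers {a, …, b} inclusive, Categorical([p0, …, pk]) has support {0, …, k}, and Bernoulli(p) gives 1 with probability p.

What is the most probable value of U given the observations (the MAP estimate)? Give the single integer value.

Enumerate traces; 12 have nonzero weight after conditioning:
  (Z=0, Y=0, X=0, V=1, W=0, U=2) weight 1/504
  (Z=0, Y=0, X=0, V=1, W=1, U=1) weight 1/216
  (Z=0, Y=0, X=0, V=1, W=2, U=0) weight 1/672
  (Z=0, Y=0, X=1, V=1, W=0, U=2) weight 1/168
  (Z=0, Y=0, X=1, V=1, W=1, U=1) weight 1/72
  (Z=0, Y=0, X=1, V=1, W=2, U=0) weight 1/224
  (Z=1, Y=0, X=0, V=1, W=0, U=2) weight 1/1008
  (Z=1, Y=0, X=0, V=1, W=1, U=1) weight 1/432
  … 4 more
Group by U:
  weight(U=0) = 1/112
  weight(U=1) = 1/36
  weight(U=2) = 1/84
Total weight = 1/112 + 1/36 + 1/84 = 7/144
P(U=0 | obs) = 1/112 / 7/144 = 9/49
P(U=1 | obs) = 1/36 / 7/144 = 4/7
P(U=2 | obs) = 1/84 / 7/144 = 12/49
argmax = 1

argmax_v P(U = v | obs) = 1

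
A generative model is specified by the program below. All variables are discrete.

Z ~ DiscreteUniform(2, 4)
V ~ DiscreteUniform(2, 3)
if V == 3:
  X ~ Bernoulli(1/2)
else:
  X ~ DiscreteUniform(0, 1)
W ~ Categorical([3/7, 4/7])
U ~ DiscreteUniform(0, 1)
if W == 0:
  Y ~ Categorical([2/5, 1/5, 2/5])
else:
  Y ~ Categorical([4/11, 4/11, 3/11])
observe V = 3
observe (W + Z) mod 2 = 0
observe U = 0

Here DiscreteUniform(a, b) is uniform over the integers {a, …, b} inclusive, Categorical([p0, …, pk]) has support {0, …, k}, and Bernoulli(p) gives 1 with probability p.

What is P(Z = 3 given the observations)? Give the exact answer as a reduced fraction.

Enumerate traces; 18 have nonzero weight after conditioning:
  (Z=2, V=3, X=0, W=0, U=0, Y=0) weight 1/140
  (Z=2, V=3, X=0, W=0, U=0, Y=1) weight 1/280
  (Z=2, V=3, X=0, W=0, U=0, Y=2) weight 1/140
  (Z=2, V=3, X=1, W=0, U=0, Y=0) weight 1/140
  (Z=2, V=3, X=1, W=0, U=0, Y=1) weight 1/280
  (Z=2, V=3, X=1, W=0, U=0, Y=2) weight 1/140
  (Z=3, V=3, X=0, W=1, U=0, Y=0) weight 2/231
  (Z=3, V=3, X=0, W=1, U=0, Y=1) weight 2/231
  (Z=4, V=3, X=0, W=0, U=0, Y=0) weight 1/140
  … 9 more
Group by Z:
  weight(Z=2) = 1/28
  weight(Z=3) = 1/21
  weight(Z=4) = 1/28
Total weight = 1/28 + 1/21 + 1/28 = 5/42
P(Z=2 | obs) = 1/28 / 5/42 = 3/10
P(Z=3 | obs) = 1/21 / 5/42 = 2/5
P(Z=4 | obs) = 1/28 / 5/42 = 3/10

P(Z = 3 | obs) = 2/5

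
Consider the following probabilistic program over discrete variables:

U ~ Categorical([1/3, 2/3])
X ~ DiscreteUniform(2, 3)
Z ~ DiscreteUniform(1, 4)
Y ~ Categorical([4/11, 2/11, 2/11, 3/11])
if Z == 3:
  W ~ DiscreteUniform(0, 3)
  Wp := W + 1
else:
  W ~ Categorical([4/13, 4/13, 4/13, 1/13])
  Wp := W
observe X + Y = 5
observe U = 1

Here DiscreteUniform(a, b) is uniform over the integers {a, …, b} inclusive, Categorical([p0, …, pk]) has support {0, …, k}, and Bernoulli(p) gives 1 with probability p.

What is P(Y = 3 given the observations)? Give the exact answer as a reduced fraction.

P(Y = 3 | obs) = 3/5

Enumerate traces; 32 have nonzero weight after conditioning:
  (U=1, X=2, Z=1, Y=3, W=0) weight 1/143
  (U=1, X=2, Z=1, Y=3, W=1) weight 1/143
  (U=1, X=2, Z=1, Y=3, W=2) weight 1/143
  (U=1, X=2, Z=1, Y=3, W=3) weight 1/572
  (U=1, X=2, Z=2, Y=3, W=0) weight 1/143
  (U=1, X=2, Z=2, Y=3, W=1) weight 1/143
  (U=1, X=2, Z=2, Y=3, W=2) weight 1/143
  (U=1, X=2, Z=2, Y=3, W=3) weight 1/572
  (U=1, X=3, Z=1, Y=2, W=0) weight 2/429
  … 23 more
Group by Y:
  weight(Y=2) = 2/33
  weight(Y=3) = 1/11
Total weight = 2/33 + 1/11 = 5/33
P(Y=2 | obs) = 2/33 / 5/33 = 2/5
P(Y=3 | obs) = 1/11 / 5/33 = 3/5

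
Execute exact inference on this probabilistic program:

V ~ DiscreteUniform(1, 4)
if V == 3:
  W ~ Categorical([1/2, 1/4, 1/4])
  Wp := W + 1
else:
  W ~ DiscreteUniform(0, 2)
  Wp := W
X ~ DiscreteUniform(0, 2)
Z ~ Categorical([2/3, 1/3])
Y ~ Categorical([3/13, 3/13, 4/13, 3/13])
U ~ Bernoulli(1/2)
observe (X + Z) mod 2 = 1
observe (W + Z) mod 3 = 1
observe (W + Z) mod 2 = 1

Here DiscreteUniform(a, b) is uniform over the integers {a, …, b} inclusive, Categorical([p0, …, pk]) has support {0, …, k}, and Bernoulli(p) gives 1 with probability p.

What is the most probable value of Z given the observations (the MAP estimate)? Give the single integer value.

argmax_v P(Z = v | obs) = 1

Enumerate traces; 96 have nonzero weight after conditioning:
  (V=1, W=0, X=0, Z=1, Y=0, U=0) weight 1/936
  (V=1, W=0, X=0, Z=1, Y=0, U=1) weight 1/936
  (V=1, W=0, X=0, Z=1, Y=1, U=0) weight 1/936
  (V=1, W=0, X=0, Z=1, Y=1, U=1) weight 1/936
  (V=1, W=0, X=0, Z=1, Y=2, U=0) weight 1/702
  (V=1, W=0, X=0, Z=1, Y=2, U=1) weight 1/702
  (V=1, W=0, X=0, Z=1, Y=3, U=0) weight 1/936
  (V=1, W=0, X=0, Z=1, Y=3, U=1) weight 1/936
  (V=1, W=1, X=1, Z=0, Y=0, U=0) weight 1/468
  … 87 more
Group by Z:
  weight(Z=0) = 5/72
  weight(Z=1) = 1/12
Total weight = 5/72 + 1/12 = 11/72
P(Z=0 | obs) = 5/72 / 11/72 = 5/11
P(Z=1 | obs) = 1/12 / 11/72 = 6/11
argmax = 1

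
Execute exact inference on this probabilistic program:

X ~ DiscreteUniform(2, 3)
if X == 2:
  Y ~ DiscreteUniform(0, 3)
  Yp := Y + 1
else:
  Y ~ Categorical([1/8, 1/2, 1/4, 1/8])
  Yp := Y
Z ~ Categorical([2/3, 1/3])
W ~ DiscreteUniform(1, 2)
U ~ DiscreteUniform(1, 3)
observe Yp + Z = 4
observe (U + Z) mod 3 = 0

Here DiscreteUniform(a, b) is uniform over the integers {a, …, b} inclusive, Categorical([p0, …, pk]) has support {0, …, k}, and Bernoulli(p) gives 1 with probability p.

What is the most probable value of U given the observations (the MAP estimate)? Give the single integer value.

argmax_v P(U = v | obs) = 3

Enumerate traces; 6 have nonzero weight after conditioning:
  (X=2, Y=2, Z=1, W=1, U=2) weight 1/144
  (X=2, Y=2, Z=1, W=2, U=2) weight 1/144
  (X=2, Y=3, Z=0, W=1, U=3) weight 1/72
  (X=2, Y=3, Z=0, W=2, U=3) weight 1/72
  (X=3, Y=3, Z=1, W=1, U=2) weight 1/288
  (X=3, Y=3, Z=1, W=2, U=2) weight 1/288
Group by U:
  weight(U=2) = 1/48
  weight(U=3) = 1/36
Total weight = 1/48 + 1/36 = 7/144
P(U=2 | obs) = 1/48 / 7/144 = 3/7
P(U=3 | obs) = 1/36 / 7/144 = 4/7
argmax = 3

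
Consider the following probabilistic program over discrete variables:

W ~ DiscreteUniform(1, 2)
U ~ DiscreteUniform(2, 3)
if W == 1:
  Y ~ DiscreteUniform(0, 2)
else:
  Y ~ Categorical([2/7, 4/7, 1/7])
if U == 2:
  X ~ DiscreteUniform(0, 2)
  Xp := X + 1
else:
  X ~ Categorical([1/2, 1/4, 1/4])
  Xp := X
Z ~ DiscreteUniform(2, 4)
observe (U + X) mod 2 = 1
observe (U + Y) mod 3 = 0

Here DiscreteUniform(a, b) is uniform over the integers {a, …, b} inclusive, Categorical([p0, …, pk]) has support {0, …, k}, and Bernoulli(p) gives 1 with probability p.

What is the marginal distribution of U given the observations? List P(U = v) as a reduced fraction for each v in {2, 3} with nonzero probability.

Enumerate traces; 18 have nonzero weight after conditioning:
  (W=1, U=2, Y=1, X=1, Z=2) weight 1/108
  (W=1, U=2, Y=1, X=1, Z=3) weight 1/108
  (W=1, U=2, Y=1, X=1, Z=4) weight 1/108
  (W=1, U=3, Y=0, X=0, Z=2) weight 1/72
  (W=1, U=3, Y=0, X=0, Z=3) weight 1/72
  (W=1, U=3, Y=0, X=0, Z=4) weight 1/72
  (W=1, U=3, Y=0, X=2, Z=2) weight 1/144
  (W=1, U=3, Y=0, X=2, Z=3) weight 1/144
  … 10 more
Group by U:
  weight(U=2) = 19/252
  weight(U=3) = 13/112
Total weight = 19/252 + 13/112 = 193/1008
P(U=2 | obs) = 19/252 / 193/1008 = 76/193
P(U=3 | obs) = 13/112 / 193/1008 = 117/193

P(U=2) = 76/193, P(U=3) = 117/193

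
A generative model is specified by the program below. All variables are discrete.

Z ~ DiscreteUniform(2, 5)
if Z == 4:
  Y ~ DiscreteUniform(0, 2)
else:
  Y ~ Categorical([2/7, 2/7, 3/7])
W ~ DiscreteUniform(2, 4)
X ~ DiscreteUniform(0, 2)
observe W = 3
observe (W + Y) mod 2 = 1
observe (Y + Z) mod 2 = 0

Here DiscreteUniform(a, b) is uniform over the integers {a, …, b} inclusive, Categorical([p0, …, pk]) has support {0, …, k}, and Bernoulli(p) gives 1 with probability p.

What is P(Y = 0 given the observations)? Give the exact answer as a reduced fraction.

P(Y = 0 | obs) = 13/29

Enumerate traces; 12 have nonzero weight after conditioning:
  (Z=2, Y=0, W=3, X=0) weight 1/126
  (Z=2, Y=0, W=3, X=1) weight 1/126
  (Z=2, Y=0, W=3, X=2) weight 1/126
  (Z=2, Y=2, W=3, X=0) weight 1/84
  (Z=2, Y=2, W=3, X=1) weight 1/84
  (Z=2, Y=2, W=3, X=2) weight 1/84
  (Z=4, Y=0, W=3, X=0) weight 1/108
  (Z=4, Y=0, W=3, X=1) weight 1/108
  … 4 more
Group by Y:
  weight(Y=0) = 13/252
  weight(Y=2) = 4/63
Total weight = 13/252 + 4/63 = 29/252
P(Y=0 | obs) = 13/252 / 29/252 = 13/29
P(Y=2 | obs) = 4/63 / 29/252 = 16/29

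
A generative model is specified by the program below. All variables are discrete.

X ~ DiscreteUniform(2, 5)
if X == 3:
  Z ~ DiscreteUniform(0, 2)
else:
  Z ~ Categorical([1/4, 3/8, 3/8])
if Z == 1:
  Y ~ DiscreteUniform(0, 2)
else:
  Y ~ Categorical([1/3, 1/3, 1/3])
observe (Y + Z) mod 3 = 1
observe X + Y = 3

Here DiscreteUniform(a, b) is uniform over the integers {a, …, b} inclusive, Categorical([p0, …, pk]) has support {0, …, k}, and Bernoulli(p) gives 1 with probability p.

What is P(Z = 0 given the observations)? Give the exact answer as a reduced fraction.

P(Z = 0 | obs) = 3/7

Enumerate traces; 2 have nonzero weight after conditioning:
  (X=2, Z=0, Y=1) weight 1/48
  (X=3, Z=1, Y=0) weight 1/36
Group by Z:
  weight(Z=0) = 1/48
  weight(Z=1) = 1/36
Total weight = 1/48 + 1/36 = 7/144
P(Z=0 | obs) = 1/48 / 7/144 = 3/7
P(Z=1 | obs) = 1/36 / 7/144 = 4/7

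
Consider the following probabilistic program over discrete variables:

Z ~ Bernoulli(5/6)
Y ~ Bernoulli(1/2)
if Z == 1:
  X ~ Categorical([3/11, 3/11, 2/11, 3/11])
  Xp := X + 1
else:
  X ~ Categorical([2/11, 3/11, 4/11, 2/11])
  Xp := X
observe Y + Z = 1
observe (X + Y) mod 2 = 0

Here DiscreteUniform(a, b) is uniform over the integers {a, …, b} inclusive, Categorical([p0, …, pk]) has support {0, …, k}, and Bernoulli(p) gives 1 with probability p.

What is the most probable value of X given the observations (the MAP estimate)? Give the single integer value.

Enumerate traces; 4 have nonzero weight after conditioning:
  (Z=0, Y=1, X=1) weight 1/44
  (Z=0, Y=1, X=3) weight 1/66
  (Z=1, Y=0, X=0) weight 5/44
  (Z=1, Y=0, X=2) weight 5/66
Group by X:
  weight(X=0) = 5/44
  weight(X=1) = 1/44
  weight(X=2) = 5/66
  weight(X=3) = 1/66
Total weight = 5/44 + 1/44 + 5/66 + 1/66 = 5/22
P(X=0 | obs) = 5/44 / 5/22 = 1/2
P(X=1 | obs) = 1/44 / 5/22 = 1/10
P(X=2 | obs) = 5/66 / 5/22 = 1/3
P(X=3 | obs) = 1/66 / 5/22 = 1/15
argmax = 0

argmax_v P(X = v | obs) = 0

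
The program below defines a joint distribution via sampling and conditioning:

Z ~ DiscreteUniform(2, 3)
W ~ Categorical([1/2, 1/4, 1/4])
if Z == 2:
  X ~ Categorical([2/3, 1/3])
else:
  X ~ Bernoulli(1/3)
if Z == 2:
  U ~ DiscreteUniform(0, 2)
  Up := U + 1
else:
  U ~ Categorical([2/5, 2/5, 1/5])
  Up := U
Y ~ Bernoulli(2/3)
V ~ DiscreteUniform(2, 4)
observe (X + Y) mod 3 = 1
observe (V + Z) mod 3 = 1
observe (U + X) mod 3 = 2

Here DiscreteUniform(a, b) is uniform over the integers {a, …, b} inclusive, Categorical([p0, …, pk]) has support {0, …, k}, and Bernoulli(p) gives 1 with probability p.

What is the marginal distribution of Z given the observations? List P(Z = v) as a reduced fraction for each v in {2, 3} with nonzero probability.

Enumerate traces; 12 have nonzero weight after conditioning:
  (Z=2, W=0, X=0, U=2, Y=1, V=2) weight 1/81
  (Z=2, W=0, X=1, U=1, Y=0, V=2) weight 1/324
  (Z=2, W=1, X=0, U=2, Y=1, V=2) weight 1/162
  (Z=2, W=1, X=1, U=1, Y=0, V=2) weight 1/648
  (Z=2, W=2, X=0, U=2, Y=1, V=2) weight 1/162
  (Z=2, W=2, X=1, U=1, Y=0, V=2) weight 1/648
  (Z=3, W=0, X=0, U=2, Y=1, V=4) weight 1/135
  (Z=3, W=0, X=1, U=1, Y=0, V=4) weight 1/270
  … 4 more
Group by Z:
  weight(Z=2) = 5/162
  weight(Z=3) = 1/45
Total weight = 5/162 + 1/45 = 43/810
P(Z=2 | obs) = 5/162 / 43/810 = 25/43
P(Z=3 | obs) = 1/45 / 43/810 = 18/43

P(Z=2) = 25/43, P(Z=3) = 18/43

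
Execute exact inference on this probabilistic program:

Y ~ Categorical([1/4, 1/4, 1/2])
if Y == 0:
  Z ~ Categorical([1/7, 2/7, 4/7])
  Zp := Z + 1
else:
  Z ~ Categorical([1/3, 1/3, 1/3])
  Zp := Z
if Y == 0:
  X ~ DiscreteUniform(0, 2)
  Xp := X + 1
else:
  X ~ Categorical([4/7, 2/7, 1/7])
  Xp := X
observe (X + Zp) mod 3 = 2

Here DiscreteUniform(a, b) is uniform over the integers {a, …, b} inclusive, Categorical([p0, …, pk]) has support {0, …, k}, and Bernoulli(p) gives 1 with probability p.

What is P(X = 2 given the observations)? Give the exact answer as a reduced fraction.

P(X = 2 | obs) = 1/4

Enumerate traces; 9 have nonzero weight after conditioning:
  (Y=0, Z=0, X=1) weight 1/84
  (Y=0, Z=1, X=0) weight 1/42
  (Y=0, Z=2, X=2) weight 1/21
  (Y=1, Z=0, X=2) weight 1/84
  (Y=1, Z=1, X=1) weight 1/42
  (Y=1, Z=2, X=0) weight 1/21
  (Y=2, Z=0, X=2) weight 1/42
  (Y=2, Z=1, X=1) weight 1/21
  … 1 more
Group by X:
  weight(X=0) = 1/6
  weight(X=1) = 1/12
  weight(X=2) = 1/12
Total weight = 1/6 + 1/12 + 1/12 = 1/3
P(X=0 | obs) = 1/6 / 1/3 = 1/2
P(X=1 | obs) = 1/12 / 1/3 = 1/4
P(X=2 | obs) = 1/12 / 1/3 = 1/4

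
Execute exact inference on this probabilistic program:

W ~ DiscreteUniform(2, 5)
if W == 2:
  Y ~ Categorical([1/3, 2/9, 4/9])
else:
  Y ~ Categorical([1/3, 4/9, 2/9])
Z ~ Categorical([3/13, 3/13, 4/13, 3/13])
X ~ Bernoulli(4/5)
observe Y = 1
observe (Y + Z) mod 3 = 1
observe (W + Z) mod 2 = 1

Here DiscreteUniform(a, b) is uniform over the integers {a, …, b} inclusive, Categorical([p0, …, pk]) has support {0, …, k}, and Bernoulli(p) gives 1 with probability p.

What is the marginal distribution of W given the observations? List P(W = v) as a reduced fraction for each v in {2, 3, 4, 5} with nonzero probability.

Enumerate traces; 8 have nonzero weight after conditioning:
  (W=2, Y=1, Z=3, X=0) weight 1/390
  (W=2, Y=1, Z=3, X=1) weight 2/195
  (W=3, Y=1, Z=0, X=0) weight 1/195
  (W=3, Y=1, Z=0, X=1) weight 4/195
  (W=4, Y=1, Z=3, X=0) weight 1/195
  (W=4, Y=1, Z=3, X=1) weight 4/195
  (W=5, Y=1, Z=0, X=0) weight 1/195
  (W=5, Y=1, Z=0, X=1) weight 4/195
Group by W:
  weight(W=2) = 1/78
  weight(W=3) = 1/39
  weight(W=4) = 1/39
  weight(W=5) = 1/39
Total weight = 1/78 + 1/39 + 1/39 + 1/39 = 7/78
P(W=2 | obs) = 1/78 / 7/78 = 1/7
P(W=3 | obs) = 1/39 / 7/78 = 2/7
P(W=4 | obs) = 1/39 / 7/78 = 2/7
P(W=5 | obs) = 1/39 / 7/78 = 2/7

P(W=2) = 1/7, P(W=3) = 2/7, P(W=4) = 2/7, P(W=5) = 2/7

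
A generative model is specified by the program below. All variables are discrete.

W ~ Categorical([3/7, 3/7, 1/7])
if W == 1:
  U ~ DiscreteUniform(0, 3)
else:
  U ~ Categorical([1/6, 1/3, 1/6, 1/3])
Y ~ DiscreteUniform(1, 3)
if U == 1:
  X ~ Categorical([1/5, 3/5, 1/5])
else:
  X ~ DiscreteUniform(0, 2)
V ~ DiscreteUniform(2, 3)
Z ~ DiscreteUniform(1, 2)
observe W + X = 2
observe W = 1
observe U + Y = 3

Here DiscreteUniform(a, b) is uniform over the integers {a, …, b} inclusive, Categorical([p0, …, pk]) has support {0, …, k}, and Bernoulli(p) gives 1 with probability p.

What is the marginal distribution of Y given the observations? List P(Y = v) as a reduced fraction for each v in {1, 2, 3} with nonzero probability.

P(Y=1) = 5/19, P(Y=2) = 9/19, P(Y=3) = 5/19

Enumerate traces; 12 have nonzero weight after conditioning:
  (W=1, U=0, Y=3, X=1, V=2, Z=1) weight 1/336
  (W=1, U=0, Y=3, X=1, V=2, Z=2) weight 1/336
  (W=1, U=0, Y=3, X=1, V=3, Z=1) weight 1/336
  (W=1, U=0, Y=3, X=1, V=3, Z=2) weight 1/336
  (W=1, U=1, Y=2, X=1, V=2, Z=1) weight 3/560
  (W=1, U=1, Y=2, X=1, V=2, Z=2) weight 3/560
  (W=1, U=1, Y=2, X=1, V=3, Z=1) weight 3/560
  (W=1, U=1, Y=2, X=1, V=3, Z=2) weight 3/560
  (W=1, U=2, Y=1, X=1, V=2, Z=1) weight 1/336
  … 3 more
Group by Y:
  weight(Y=1) = 1/84
  weight(Y=2) = 3/140
  weight(Y=3) = 1/84
Total weight = 1/84 + 3/140 + 1/84 = 19/420
P(Y=1 | obs) = 1/84 / 19/420 = 5/19
P(Y=2 | obs) = 3/140 / 19/420 = 9/19
P(Y=3 | obs) = 1/84 / 19/420 = 5/19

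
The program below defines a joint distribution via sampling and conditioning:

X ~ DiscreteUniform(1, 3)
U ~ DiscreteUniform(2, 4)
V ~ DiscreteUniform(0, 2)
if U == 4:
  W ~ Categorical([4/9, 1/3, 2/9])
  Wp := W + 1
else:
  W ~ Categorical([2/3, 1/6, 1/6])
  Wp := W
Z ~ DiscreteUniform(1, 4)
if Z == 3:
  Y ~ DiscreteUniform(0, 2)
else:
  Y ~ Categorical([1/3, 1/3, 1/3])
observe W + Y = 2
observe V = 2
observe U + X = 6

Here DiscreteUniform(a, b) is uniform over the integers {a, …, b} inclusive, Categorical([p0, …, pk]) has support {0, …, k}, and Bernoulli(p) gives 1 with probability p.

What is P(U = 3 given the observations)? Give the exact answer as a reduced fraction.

P(U = 3 | obs) = 1/2

Enumerate traces; 24 have nonzero weight after conditioning:
  (X=2, U=4, V=2, W=0, Z=1, Y=2) weight 1/729
  (X=2, U=4, V=2, W=0, Z=2, Y=2) weight 1/729
  (X=2, U=4, V=2, W=0, Z=3, Y=2) weight 1/729
  (X=2, U=4, V=2, W=0, Z=4, Y=2) weight 1/729
  (X=2, U=4, V=2, W=1, Z=1, Y=1) weight 1/972
  (X=2, U=4, V=2, W=1, Z=2, Y=1) weight 1/972
  (X=2, U=4, V=2, W=1, Z=3, Y=1) weight 1/972
  (X=2, U=4, V=2, W=1, Z=4, Y=1) weight 1/972
  (X=3, U=3, V=2, W=0, Z=1, Y=2) weight 1/486
  … 15 more
Group by U:
  weight(U=3) = 1/81
  weight(U=4) = 1/81
Total weight = 1/81 + 1/81 = 2/81
P(U=3 | obs) = 1/81 / 2/81 = 1/2
P(U=4 | obs) = 1/81 / 2/81 = 1/2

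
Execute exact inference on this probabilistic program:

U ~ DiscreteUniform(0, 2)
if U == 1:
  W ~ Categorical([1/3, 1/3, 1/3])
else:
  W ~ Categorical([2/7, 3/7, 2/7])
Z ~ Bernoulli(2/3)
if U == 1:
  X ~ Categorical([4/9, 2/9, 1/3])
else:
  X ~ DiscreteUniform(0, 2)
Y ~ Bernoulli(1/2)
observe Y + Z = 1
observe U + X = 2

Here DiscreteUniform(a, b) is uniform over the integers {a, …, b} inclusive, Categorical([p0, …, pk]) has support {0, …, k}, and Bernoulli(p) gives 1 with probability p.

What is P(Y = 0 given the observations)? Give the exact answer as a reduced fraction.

P(Y = 0 | obs) = 2/3

Enumerate traces; 18 have nonzero weight after conditioning:
  (U=0, W=0, Z=0, X=2, Y=1) weight 1/189
  (U=0, W=0, Z=1, X=2, Y=0) weight 2/189
  (U=0, W=1, Z=0, X=2, Y=1) weight 1/126
  (U=0, W=1, Z=1, X=2, Y=0) weight 1/63
  (U=0, W=2, Z=0, X=2, Y=1) weight 1/189
  (U=0, W=2, Z=1, X=2, Y=0) weight 2/189
  (U=1, W=0, Z=0, X=1, Y=1) weight 1/243
  (U=1, W=0, Z=1, X=1, Y=0) weight 2/243
  … 10 more
Group by Y:
  weight(Y=0) = 8/81
  weight(Y=1) = 4/81
Total weight = 8/81 + 4/81 = 4/27
P(Y=0 | obs) = 8/81 / 4/27 = 2/3
P(Y=1 | obs) = 4/81 / 4/27 = 1/3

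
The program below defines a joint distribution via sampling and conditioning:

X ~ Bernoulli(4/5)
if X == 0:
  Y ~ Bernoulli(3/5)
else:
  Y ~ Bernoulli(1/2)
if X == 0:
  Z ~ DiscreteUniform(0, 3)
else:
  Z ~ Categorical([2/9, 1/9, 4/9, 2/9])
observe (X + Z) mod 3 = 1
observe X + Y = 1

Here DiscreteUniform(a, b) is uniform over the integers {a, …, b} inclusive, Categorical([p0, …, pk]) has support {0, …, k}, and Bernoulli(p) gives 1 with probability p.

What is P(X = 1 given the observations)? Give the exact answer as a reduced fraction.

Enumerate traces; 3 have nonzero weight after conditioning:
  (X=0, Y=1, Z=1) weight 3/100
  (X=1, Y=0, Z=0) weight 4/45
  (X=1, Y=0, Z=3) weight 4/45
Group by X:
  weight(X=0) = 3/100
  weight(X=1) = 8/45
Total weight = 3/100 + 8/45 = 187/900
P(X=0 | obs) = 3/100 / 187/900 = 27/187
P(X=1 | obs) = 8/45 / 187/900 = 160/187

P(X = 1 | obs) = 160/187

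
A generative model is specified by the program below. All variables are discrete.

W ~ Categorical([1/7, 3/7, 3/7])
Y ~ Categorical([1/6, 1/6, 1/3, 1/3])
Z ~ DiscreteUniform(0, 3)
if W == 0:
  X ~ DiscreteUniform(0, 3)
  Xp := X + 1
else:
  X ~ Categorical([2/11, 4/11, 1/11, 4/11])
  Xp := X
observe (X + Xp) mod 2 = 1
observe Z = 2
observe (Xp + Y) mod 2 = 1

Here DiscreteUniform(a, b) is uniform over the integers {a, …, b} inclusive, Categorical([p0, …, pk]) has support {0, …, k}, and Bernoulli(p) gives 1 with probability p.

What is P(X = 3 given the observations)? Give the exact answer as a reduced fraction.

Enumerate traces; 8 have nonzero weight after conditioning:
  (W=0, Y=0, Z=2, X=0) weight 1/672
  (W=0, Y=0, Z=2, X=2) weight 1/672
  (W=0, Y=1, Z=2, X=1) weight 1/672
  (W=0, Y=1, Z=2, X=3) weight 1/672
  (W=0, Y=2, Z=2, X=0) weight 1/336
  (W=0, Y=2, Z=2, X=2) weight 1/336
  (W=0, Y=3, Z=2, X=1) weight 1/336
  (W=0, Y=3, Z=2, X=3) weight 1/336
Group by X:
  weight(X=0) = 1/224
  weight(X=1) = 1/224
  weight(X=2) = 1/224
  weight(X=3) = 1/224
Total weight = 1/224 + 1/224 + 1/224 + 1/224 = 1/56
P(X=0 | obs) = 1/224 / 1/56 = 1/4
P(X=1 | obs) = 1/224 / 1/56 = 1/4
P(X=2 | obs) = 1/224 / 1/56 = 1/4
P(X=3 | obs) = 1/224 / 1/56 = 1/4

P(X = 3 | obs) = 1/4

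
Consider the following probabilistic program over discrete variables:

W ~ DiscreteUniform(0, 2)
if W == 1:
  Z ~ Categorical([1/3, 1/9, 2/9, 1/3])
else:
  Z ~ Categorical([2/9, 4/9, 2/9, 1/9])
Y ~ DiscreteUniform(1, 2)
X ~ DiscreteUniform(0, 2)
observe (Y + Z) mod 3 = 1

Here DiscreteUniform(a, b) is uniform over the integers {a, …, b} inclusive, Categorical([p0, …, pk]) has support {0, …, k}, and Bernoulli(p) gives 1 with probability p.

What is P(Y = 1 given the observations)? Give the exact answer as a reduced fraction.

Enumerate traces; 27 have nonzero weight after conditioning:
  (W=0, Z=0, Y=1, X=0) weight 1/81
  (W=0, Z=0, Y=1, X=1) weight 1/81
  (W=0, Z=0, Y=1, X=2) weight 1/81
  (W=0, Z=2, Y=2, X=0) weight 1/81
  (W=0, Z=2, Y=2, X=1) weight 1/81
  (W=0, Z=2, Y=2, X=2) weight 1/81
  (W=0, Z=3, Y=1, X=0) weight 1/162
  (W=0, Z=3, Y=1, X=1) weight 1/162
  … 19 more
Group by Y:
  weight(Y=1) = 2/9
  weight(Y=2) = 1/9
Total weight = 2/9 + 1/9 = 1/3
P(Y=1 | obs) = 2/9 / 1/3 = 2/3
P(Y=2 | obs) = 1/9 / 1/3 = 1/3

P(Y = 1 | obs) = 2/3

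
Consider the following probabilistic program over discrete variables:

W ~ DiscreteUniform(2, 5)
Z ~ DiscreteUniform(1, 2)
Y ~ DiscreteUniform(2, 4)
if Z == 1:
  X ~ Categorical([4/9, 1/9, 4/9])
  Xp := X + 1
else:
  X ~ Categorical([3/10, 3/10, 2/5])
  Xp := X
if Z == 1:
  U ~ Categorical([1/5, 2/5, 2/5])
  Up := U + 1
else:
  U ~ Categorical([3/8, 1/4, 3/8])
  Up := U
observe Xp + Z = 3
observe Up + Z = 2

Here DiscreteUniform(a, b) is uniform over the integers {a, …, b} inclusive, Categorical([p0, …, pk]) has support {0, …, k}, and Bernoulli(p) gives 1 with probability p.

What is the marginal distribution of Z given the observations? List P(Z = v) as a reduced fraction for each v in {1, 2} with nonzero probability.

Enumerate traces; 24 have nonzero weight after conditioning:
  (W=2, Z=1, Y=2, X=1, U=0) weight 1/1080
  (W=2, Z=1, Y=3, X=1, U=0) weight 1/1080
  (W=2, Z=1, Y=4, X=1, U=0) weight 1/1080
  (W=2, Z=2, Y=2, X=1, U=0) weight 3/640
  (W=2, Z=2, Y=3, X=1, U=0) weight 3/640
  (W=2, Z=2, Y=4, X=1, U=0) weight 3/640
  (W=3, Z=1, Y=2, X=1, U=0) weight 1/1080
  (W=3, Z=1, Y=3, X=1, U=0) weight 1/1080
  … 16 more
Group by Z:
  weight(Z=1) = 1/90
  weight(Z=2) = 9/160
Total weight = 1/90 + 9/160 = 97/1440
P(Z=1 | obs) = 1/90 / 97/1440 = 16/97
P(Z=2 | obs) = 9/160 / 97/1440 = 81/97

P(Z=1) = 16/97, P(Z=2) = 81/97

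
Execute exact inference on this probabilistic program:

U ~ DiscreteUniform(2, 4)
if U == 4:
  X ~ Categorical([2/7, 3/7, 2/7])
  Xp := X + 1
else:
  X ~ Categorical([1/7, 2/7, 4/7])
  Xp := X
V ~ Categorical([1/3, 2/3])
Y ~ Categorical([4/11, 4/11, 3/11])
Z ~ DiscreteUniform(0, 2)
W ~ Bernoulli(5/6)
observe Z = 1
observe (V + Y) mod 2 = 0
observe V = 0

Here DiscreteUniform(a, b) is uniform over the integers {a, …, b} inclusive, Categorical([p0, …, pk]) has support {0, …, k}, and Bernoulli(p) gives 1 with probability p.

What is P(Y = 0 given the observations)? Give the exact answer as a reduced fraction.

Enumerate traces; 36 have nonzero weight after conditioning:
  (U=2, X=0, V=0, Y=0, Z=1, W=0) weight 2/6237
  (U=2, X=0, V=0, Y=0, Z=1, W=1) weight 10/6237
  (U=2, X=0, V=0, Y=2, Z=1, W=0) weight 1/4158
  (U=2, X=0, V=0, Y=2, Z=1, W=1) weight 5/4158
  (U=2, X=1, V=0, Y=0, Z=1, W=0) weight 4/6237
  (U=2, X=1, V=0, Y=0, Z=1, W=1) weight 20/6237
  (U=2, X=1, V=0, Y=2, Z=1, W=0) weight 1/2079
  (U=2, X=1, V=0, Y=2, Z=1, W=1) weight 5/2079
  … 28 more
Group by Y:
  weight(Y=0) = 4/99
  weight(Y=2) = 1/33
Total weight = 4/99 + 1/33 = 7/99
P(Y=0 | obs) = 4/99 / 7/99 = 4/7
P(Y=2 | obs) = 1/33 / 7/99 = 3/7

P(Y = 0 | obs) = 4/7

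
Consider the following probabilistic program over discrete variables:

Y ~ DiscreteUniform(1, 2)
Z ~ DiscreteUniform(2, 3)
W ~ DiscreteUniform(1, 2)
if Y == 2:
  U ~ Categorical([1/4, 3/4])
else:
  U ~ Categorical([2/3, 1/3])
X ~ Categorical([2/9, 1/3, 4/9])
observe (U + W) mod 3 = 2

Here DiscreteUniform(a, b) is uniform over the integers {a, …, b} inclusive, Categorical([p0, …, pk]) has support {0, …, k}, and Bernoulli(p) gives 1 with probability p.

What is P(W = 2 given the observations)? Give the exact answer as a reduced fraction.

P(W = 2 | obs) = 11/24

Enumerate traces; 24 have nonzero weight after conditioning:
  (Y=1, Z=2, W=1, U=1, X=0) weight 1/108
  (Y=1, Z=2, W=1, U=1, X=1) weight 1/72
  (Y=1, Z=2, W=1, U=1, X=2) weight 1/54
  (Y=1, Z=2, W=2, U=0, X=0) weight 1/54
  (Y=1, Z=2, W=2, U=0, X=1) weight 1/36
  (Y=1, Z=2, W=2, U=0, X=2) weight 1/27
  (Y=1, Z=3, W=1, U=1, X=0) weight 1/108
  (Y=1, Z=3, W=1, U=1, X=1) weight 1/72
  … 16 more
Group by W:
  weight(W=1) = 13/48
  weight(W=2) = 11/48
Total weight = 13/48 + 11/48 = 1/2
P(W=1 | obs) = 13/48 / 1/2 = 13/24
P(W=2 | obs) = 11/48 / 1/2 = 11/24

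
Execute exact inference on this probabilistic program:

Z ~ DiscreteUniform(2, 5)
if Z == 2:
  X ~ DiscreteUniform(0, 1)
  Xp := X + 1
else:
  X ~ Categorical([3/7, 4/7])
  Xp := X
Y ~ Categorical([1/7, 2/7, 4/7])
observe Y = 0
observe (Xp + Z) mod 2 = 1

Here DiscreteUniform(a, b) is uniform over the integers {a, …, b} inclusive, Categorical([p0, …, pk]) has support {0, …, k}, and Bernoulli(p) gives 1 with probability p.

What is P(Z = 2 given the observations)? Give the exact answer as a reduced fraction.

Enumerate traces; 4 have nonzero weight after conditioning:
  (Z=2, X=0, Y=0) weight 1/56
  (Z=3, X=0, Y=0) weight 3/196
  (Z=4, X=1, Y=0) weight 1/49
  (Z=5, X=0, Y=0) weight 3/196
Group by Z:
  weight(Z=2) = 1/56
  weight(Z=3) = 3/196
  weight(Z=4) = 1/49
  weight(Z=5) = 3/196
Total weight = 1/56 + 3/196 + 1/49 + 3/196 = 27/392
P(Z=2 | obs) = 1/56 / 27/392 = 7/27
P(Z=3 | obs) = 3/196 / 27/392 = 2/9
P(Z=4 | obs) = 1/49 / 27/392 = 8/27
P(Z=5 | obs) = 3/196 / 27/392 = 2/9

P(Z = 2 | obs) = 7/27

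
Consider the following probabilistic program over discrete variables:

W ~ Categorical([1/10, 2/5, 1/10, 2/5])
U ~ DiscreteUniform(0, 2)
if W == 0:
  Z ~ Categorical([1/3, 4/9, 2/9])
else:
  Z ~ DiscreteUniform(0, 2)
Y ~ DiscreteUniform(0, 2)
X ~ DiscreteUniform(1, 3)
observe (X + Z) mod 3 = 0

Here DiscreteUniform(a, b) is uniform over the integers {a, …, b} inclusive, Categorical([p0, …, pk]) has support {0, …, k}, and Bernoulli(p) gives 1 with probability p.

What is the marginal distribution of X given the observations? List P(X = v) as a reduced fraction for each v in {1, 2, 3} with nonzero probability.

P(X=1) = 29/90, P(X=2) = 31/90, P(X=3) = 1/3

Enumerate traces; 108 have nonzero weight after conditioning:
  (W=0, U=0, Z=0, Y=0, X=3) weight 1/810
  (W=0, U=0, Z=0, Y=1, X=3) weight 1/810
  (W=0, U=0, Z=0, Y=2, X=3) weight 1/810
  (W=0, U=0, Z=1, Y=0, X=2) weight 2/1215
  (W=0, U=0, Z=1, Y=1, X=2) weight 2/1215
  (W=0, U=0, Z=1, Y=2, X=2) weight 2/1215
  (W=0, U=0, Z=2, Y=0, X=1) weight 1/1215
  (W=0, U=0, Z=2, Y=1, X=1) weight 1/1215
  … 100 more
Group by X:
  weight(X=1) = 29/270
  weight(X=2) = 31/270
  weight(X=3) = 1/9
Total weight = 29/270 + 31/270 + 1/9 = 1/3
P(X=1 | obs) = 29/270 / 1/3 = 29/90
P(X=2 | obs) = 31/270 / 1/3 = 31/90
P(X=3 | obs) = 1/9 / 1/3 = 1/3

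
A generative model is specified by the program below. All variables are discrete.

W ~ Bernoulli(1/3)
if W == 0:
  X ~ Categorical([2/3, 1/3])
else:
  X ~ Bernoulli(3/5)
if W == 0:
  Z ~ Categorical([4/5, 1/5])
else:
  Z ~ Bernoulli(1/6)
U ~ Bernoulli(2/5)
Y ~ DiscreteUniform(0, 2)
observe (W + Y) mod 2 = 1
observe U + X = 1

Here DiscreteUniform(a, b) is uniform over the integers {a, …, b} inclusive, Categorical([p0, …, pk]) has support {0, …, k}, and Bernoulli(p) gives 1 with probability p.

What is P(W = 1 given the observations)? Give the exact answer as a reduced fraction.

P(W = 1 | obs) = 39/74

Enumerate traces; 12 have nonzero weight after conditioning:
  (W=0, X=0, Z=0, U=1, Y=1) weight 32/675
  (W=0, X=0, Z=1, U=1, Y=1) weight 8/675
  (W=0, X=1, Z=0, U=0, Y=1) weight 8/225
  (W=0, X=1, Z=1, U=0, Y=1) weight 2/225
  (W=1, X=0, Z=0, U=1, Y=0) weight 2/135
  (W=1, X=0, Z=0, U=1, Y=2) weight 2/135
  (W=1, X=0, Z=1, U=1, Y=0) weight 2/675
  (W=1, X=0, Z=1, U=1, Y=2) weight 2/675
  … 4 more
Group by W:
  weight(W=0) = 14/135
  weight(W=1) = 26/225
Total weight = 14/135 + 26/225 = 148/675
P(W=0 | obs) = 14/135 / 148/675 = 35/74
P(W=1 | obs) = 26/225 / 148/675 = 39/74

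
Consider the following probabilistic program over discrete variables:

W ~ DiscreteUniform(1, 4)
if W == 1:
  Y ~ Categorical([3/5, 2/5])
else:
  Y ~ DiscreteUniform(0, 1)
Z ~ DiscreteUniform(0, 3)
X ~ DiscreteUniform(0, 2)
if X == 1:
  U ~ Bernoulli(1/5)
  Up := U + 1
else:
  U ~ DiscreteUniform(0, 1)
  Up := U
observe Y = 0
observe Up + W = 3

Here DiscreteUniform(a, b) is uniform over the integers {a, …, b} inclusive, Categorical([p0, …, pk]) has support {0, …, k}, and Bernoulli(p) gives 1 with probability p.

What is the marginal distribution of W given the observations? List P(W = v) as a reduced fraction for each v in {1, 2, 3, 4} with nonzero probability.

P(W=1) = 3/38, P(W=2) = 45/76, P(W=3) = 25/76

Enumerate traces; 24 have nonzero weight after conditioning:
  (W=1, Y=0, Z=0, X=1, U=1) weight 1/400
  (W=1, Y=0, Z=1, X=1, U=1) weight 1/400
  (W=1, Y=0, Z=2, X=1, U=1) weight 1/400
  (W=1, Y=0, Z=3, X=1, U=1) weight 1/400
  (W=2, Y=0, Z=0, X=0, U=1) weight 1/192
  (W=2, Y=0, Z=0, X=1, U=0) weight 1/120
  (W=2, Y=0, Z=0, X=2, U=1) weight 1/192
  (W=2, Y=0, Z=1, X=0, U=1) weight 1/192
  (W=3, Y=0, Z=0, X=0, U=0) weight 1/192
  … 15 more
Group by W:
  weight(W=1) = 1/100
  weight(W=2) = 3/40
  weight(W=3) = 1/24
Total weight = 1/100 + 3/40 + 1/24 = 19/150
P(W=1 | obs) = 1/100 / 19/150 = 3/38
P(W=2 | obs) = 3/40 / 19/150 = 45/76
P(W=3 | obs) = 1/24 / 19/150 = 25/76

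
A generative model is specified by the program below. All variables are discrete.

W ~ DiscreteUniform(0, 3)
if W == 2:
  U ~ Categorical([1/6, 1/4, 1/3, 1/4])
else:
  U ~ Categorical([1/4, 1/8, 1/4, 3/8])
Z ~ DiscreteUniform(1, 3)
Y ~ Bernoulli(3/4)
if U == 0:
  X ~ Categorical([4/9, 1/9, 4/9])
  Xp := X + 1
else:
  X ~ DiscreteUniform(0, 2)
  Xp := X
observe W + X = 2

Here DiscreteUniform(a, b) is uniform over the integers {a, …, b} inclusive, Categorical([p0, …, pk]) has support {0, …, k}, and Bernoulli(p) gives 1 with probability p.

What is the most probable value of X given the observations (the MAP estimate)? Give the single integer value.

argmax_v P(X = v | obs) = 2

Enumerate traces; 72 have nonzero weight after conditioning:
  (W=0, U=0, Z=1, Y=0, X=2) weight 1/432
  (W=0, U=0, Z=1, Y=1, X=2) weight 1/144
  (W=0, U=0, Z=2, Y=0, X=2) weight 1/432
  (W=0, U=0, Z=2, Y=1, X=2) weight 1/144
  (W=0, U=0, Z=3, Y=0, X=2) weight 1/432
  (W=0, U=0, Z=3, Y=1, X=2) weight 1/144
  (W=0, U=1, Z=1, Y=0, X=2) weight 1/1152
  (W=0, U=1, Z=1, Y=1, X=2) weight 1/384
  (W=1, U=0, Z=1, Y=0, X=1) weight 1/1728
  (W=2, U=0, Z=1, Y=0, X=0) weight 1/648
  … 62 more
Group by X:
  weight(X=0) = 19/216
  weight(X=1) = 5/72
  weight(X=2) = 13/144
Total weight = 19/216 + 5/72 + 13/144 = 107/432
P(X=0 | obs) = 19/216 / 107/432 = 38/107
P(X=1 | obs) = 5/72 / 107/432 = 30/107
P(X=2 | obs) = 13/144 / 107/432 = 39/107
argmax = 2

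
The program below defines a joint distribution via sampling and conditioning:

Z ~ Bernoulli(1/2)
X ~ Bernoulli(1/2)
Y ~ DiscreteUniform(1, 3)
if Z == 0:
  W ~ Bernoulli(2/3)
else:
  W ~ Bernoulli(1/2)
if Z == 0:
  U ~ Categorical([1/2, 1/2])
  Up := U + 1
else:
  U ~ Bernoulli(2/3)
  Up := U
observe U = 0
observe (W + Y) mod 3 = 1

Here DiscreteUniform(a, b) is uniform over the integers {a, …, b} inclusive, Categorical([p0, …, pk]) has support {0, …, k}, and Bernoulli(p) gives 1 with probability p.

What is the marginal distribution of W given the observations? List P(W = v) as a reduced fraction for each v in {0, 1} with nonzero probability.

Enumerate traces; 8 have nonzero weight after conditioning:
  (Z=0, X=0, Y=1, W=0, U=0) weight 1/72
  (Z=0, X=0, Y=3, W=1, U=0) weight 1/36
  (Z=0, X=1, Y=1, W=0, U=0) weight 1/72
  (Z=0, X=1, Y=3, W=1, U=0) weight 1/36
  (Z=1, X=0, Y=1, W=0, U=0) weight 1/72
  (Z=1, X=0, Y=3, W=1, U=0) weight 1/72
  (Z=1, X=1, Y=1, W=0, U=0) weight 1/72
  (Z=1, X=1, Y=3, W=1, U=0) weight 1/72
Group by W:
  weight(W=0) = 1/18
  weight(W=1) = 1/12
Total weight = 1/18 + 1/12 = 5/36
P(W=0 | obs) = 1/18 / 5/36 = 2/5
P(W=1 | obs) = 1/12 / 5/36 = 3/5

P(W=0) = 2/5, P(W=1) = 3/5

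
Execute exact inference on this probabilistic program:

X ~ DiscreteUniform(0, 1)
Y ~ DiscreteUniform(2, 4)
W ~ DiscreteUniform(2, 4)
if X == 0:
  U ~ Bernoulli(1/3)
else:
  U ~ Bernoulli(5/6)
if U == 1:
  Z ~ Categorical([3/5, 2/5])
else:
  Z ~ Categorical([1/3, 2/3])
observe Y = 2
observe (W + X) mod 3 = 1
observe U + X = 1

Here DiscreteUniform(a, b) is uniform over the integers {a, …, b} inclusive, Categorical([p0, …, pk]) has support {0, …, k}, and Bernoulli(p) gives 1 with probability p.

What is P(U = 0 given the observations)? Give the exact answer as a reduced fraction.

P(U = 0 | obs) = 1/3

Enumerate traces; 4 have nonzero weight after conditioning:
  (X=0, Y=2, W=4, U=1, Z=0) weight 1/90
  (X=0, Y=2, W=4, U=1, Z=1) weight 1/135
  (X=1, Y=2, W=3, U=0, Z=0) weight 1/324
  (X=1, Y=2, W=3, U=0, Z=1) weight 1/162
Group by U:
  weight(U=0) = 1/108
  weight(U=1) = 1/54
Total weight = 1/108 + 1/54 = 1/36
P(U=0 | obs) = 1/108 / 1/36 = 1/3
P(U=1 | obs) = 1/54 / 1/36 = 2/3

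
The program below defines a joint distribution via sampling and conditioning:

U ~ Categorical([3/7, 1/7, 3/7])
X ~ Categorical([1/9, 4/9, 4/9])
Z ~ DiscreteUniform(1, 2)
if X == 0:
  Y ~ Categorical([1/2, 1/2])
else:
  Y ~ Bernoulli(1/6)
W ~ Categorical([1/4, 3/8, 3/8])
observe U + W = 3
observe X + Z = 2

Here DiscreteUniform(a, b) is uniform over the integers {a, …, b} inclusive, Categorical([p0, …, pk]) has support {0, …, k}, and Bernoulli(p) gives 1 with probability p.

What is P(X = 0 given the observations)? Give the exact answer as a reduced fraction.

P(X = 0 | obs) = 1/5

Enumerate traces; 8 have nonzero weight after conditioning:
  (U=1, X=0, Z=2, Y=0, W=2) weight 1/672
  (U=1, X=0, Z=2, Y=1, W=2) weight 1/672
  (U=1, X=1, Z=1, Y=0, W=2) weight 5/504
  (U=1, X=1, Z=1, Y=1, W=2) weight 1/504
  (U=2, X=0, Z=2, Y=0, W=1) weight 1/224
  (U=2, X=0, Z=2, Y=1, W=1) weight 1/224
  (U=2, X=1, Z=1, Y=0, W=1) weight 5/168
  (U=2, X=1, Z=1, Y=1, W=1) weight 1/168
Group by X:
  weight(X=0) = 1/84
  weight(X=1) = 1/21
Total weight = 1/84 + 1/21 = 5/84
P(X=0 | obs) = 1/84 / 5/84 = 1/5
P(X=1 | obs) = 1/21 / 5/84 = 4/5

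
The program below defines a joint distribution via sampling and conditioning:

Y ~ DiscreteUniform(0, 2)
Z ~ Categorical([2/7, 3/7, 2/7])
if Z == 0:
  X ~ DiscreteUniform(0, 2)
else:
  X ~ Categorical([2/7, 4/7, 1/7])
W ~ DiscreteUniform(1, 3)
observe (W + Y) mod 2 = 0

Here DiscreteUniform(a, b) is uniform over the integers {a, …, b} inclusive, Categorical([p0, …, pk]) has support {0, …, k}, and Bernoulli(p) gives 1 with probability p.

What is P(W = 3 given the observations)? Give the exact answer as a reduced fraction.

P(W = 3 | obs) = 1/4

Enumerate traces; 36 have nonzero weight after conditioning:
  (Y=0, Z=0, X=0, W=2) weight 2/189
  (Y=0, Z=0, X=1, W=2) weight 2/189
  (Y=0, Z=0, X=2, W=2) weight 2/189
  (Y=0, Z=1, X=0, W=2) weight 2/147
  (Y=0, Z=1, X=1, W=2) weight 4/147
  (Y=0, Z=1, X=2, W=2) weight 1/147
  (Y=0, Z=2, X=0, W=2) weight 4/441
  (Y=0, Z=2, X=1, W=2) weight 8/441
  (Y=1, Z=0, X=0, W=1) weight 2/189
  (Y=1, Z=0, X=0, W=3) weight 2/189
  … 26 more
Group by W:
  weight(W=1) = 1/9
  weight(W=2) = 2/9
  weight(W=3) = 1/9
Total weight = 1/9 + 2/9 + 1/9 = 4/9
P(W=1 | obs) = 1/9 / 4/9 = 1/4
P(W=2 | obs) = 2/9 / 4/9 = 1/2
P(W=3 | obs) = 1/9 / 4/9 = 1/4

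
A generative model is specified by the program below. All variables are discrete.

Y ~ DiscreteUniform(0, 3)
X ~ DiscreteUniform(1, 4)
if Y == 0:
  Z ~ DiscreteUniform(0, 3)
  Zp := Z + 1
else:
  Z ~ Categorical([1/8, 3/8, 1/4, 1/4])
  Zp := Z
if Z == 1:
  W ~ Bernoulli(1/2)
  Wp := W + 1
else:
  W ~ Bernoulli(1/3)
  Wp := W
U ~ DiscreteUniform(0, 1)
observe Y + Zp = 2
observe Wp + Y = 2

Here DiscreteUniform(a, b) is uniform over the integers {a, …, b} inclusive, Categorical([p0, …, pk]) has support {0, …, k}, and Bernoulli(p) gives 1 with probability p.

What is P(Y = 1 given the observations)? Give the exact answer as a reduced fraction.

Enumerate traces; 24 have nonzero weight after conditioning:
  (Y=0, X=1, Z=1, W=1, U=0) weight 1/256
  (Y=0, X=1, Z=1, W=1, U=1) weight 1/256
  (Y=0, X=2, Z=1, W=1, U=0) weight 1/256
  (Y=0, X=2, Z=1, W=1, U=1) weight 1/256
  (Y=0, X=3, Z=1, W=1, U=0) weight 1/256
  (Y=0, X=3, Z=1, W=1, U=1) weight 1/256
  (Y=0, X=4, Z=1, W=1, U=0) weight 1/256
  (Y=0, X=4, Z=1, W=1, U=1) weight 1/256
  (Y=1, X=1, Z=1, W=0, U=0) weight 3/512
  (Y=2, X=1, Z=0, W=0, U=0) weight 1/384
  … 14 more
Group by Y:
  weight(Y=0) = 1/32
  weight(Y=1) = 3/64
  weight(Y=2) = 1/48
Total weight = 1/32 + 3/64 + 1/48 = 19/192
P(Y=0 | obs) = 1/32 / 19/192 = 6/19
P(Y=1 | obs) = 3/64 / 19/192 = 9/19
P(Y=2 | obs) = 1/48 / 19/192 = 4/19

P(Y = 1 | obs) = 9/19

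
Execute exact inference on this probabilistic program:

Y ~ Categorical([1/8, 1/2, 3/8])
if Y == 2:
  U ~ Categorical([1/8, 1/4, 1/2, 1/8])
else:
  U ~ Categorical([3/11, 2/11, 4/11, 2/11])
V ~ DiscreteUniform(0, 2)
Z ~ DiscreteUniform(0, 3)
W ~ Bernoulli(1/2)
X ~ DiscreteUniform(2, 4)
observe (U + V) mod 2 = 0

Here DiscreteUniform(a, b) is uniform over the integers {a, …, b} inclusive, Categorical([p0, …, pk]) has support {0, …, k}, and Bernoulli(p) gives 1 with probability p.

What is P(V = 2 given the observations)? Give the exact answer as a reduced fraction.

Enumerate traces; 432 have nonzero weight after conditioning:
  (Y=0, U=0, V=0, Z=0, W=0, X=2) weight 1/2112
  (Y=0, U=0, V=0, Z=0, W=0, X=3) weight 1/2112
  (Y=0, U=0, V=0, Z=0, W=0, X=4) weight 1/2112
  (Y=0, U=0, V=0, Z=0, W=1, X=2) weight 1/2112
  (Y=0, U=0, V=0, Z=0, W=1, X=3) weight 1/2112
  (Y=0, U=0, V=0, Z=0, W=1, X=4) weight 1/2112
  (Y=0, U=0, V=0, Z=1, W=0, X=2) weight 1/2112
  (Y=0, U=0, V=0, Z=1, W=0, X=3) weight 1/2112
  (Y=0, U=0, V=2, Z=0, W=0, X=2) weight 1/2112
  (Y=0, U=1, V=1, Z=0, W=0, X=2) weight 1/3168
  … 422 more
Group by V:
  weight(V=0) = 445/2112
  weight(V=1) = 259/2112
  weight(V=2) = 445/2112
Total weight = 445/2112 + 259/2112 + 445/2112 = 383/704
P(V=0 | obs) = 445/2112 / 383/704 = 445/1149
P(V=1 | obs) = 259/2112 / 383/704 = 259/1149
P(V=2 | obs) = 445/2112 / 383/704 = 445/1149

P(V = 2 | obs) = 445/1149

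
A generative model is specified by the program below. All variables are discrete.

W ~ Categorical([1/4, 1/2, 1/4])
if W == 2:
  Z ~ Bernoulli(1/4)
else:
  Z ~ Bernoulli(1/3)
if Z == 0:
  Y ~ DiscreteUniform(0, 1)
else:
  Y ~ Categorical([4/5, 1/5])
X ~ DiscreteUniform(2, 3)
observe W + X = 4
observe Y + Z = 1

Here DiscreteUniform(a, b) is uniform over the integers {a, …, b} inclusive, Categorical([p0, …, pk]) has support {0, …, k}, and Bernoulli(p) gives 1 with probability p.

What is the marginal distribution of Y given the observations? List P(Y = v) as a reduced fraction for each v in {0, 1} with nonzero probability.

Enumerate traces; 4 have nonzero weight after conditioning:
  (W=1, Z=0, Y=1, X=3) weight 1/12
  (W=1, Z=1, Y=0, X=3) weight 1/15
  (W=2, Z=0, Y=1, X=2) weight 3/64
  (W=2, Z=1, Y=0, X=2) weight 1/40
Group by Y:
  weight(Y=0) = 11/120
  weight(Y=1) = 25/192
Total weight = 11/120 + 25/192 = 71/320
P(Y=0 | obs) = 11/120 / 71/320 = 88/213
P(Y=1 | obs) = 25/192 / 71/320 = 125/213

P(Y=0) = 88/213, P(Y=1) = 125/213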